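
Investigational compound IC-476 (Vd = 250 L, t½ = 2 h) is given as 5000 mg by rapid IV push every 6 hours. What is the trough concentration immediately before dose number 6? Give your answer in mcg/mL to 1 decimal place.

f = (1/2)^(τ/t½) = (1/2)^(6/2) ≈ 0.1250.
C₀ = D/Vd = 5000/250 ≈ 20.000 mcg/mL.
Before the 6th dose, 5 doses have been given. Superposition: Cmin = C₀·(f + f² + … + f^5).
≈ 20.000 × (0.1250 + 0.0156 + 0.0020 + 0.0002 + 0.0000) ≈ 20.000 × 0.1428 ≈ 2.856 mcg/mL.

2.9 mcg/mL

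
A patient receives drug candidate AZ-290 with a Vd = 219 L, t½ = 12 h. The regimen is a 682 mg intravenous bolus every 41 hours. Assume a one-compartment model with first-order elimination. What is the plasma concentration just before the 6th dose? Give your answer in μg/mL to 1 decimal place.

f = (1/2)^(τ/t½) = (1/2)^(41/12) ≈ 0.0936.
C₀ = D/Vd = 682/219 ≈ 3.114 μg/mL.
Before the 6th dose, 5 doses have been given. Superposition: Cmin = C₀·(f + f² + … + f^5).
≈ 3.114 × (0.0936 + 0.0088 + 0.0008 + 0.0001 + 0.0000) ≈ 3.114 × 0.1033 ≈ 0.322 μg/mL.

0.3 μg/mL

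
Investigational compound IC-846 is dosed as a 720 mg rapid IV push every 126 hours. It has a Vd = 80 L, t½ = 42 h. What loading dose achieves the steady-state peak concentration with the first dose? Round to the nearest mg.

823 mg

f = (1/2)^(126/42) ≈ 0.125000; accumulation ratio R = 1/(1−f) ≈ 1.14286.
Loading dose to hit Cmax,ss on first dose: D_load = D_maint·R ≈ 720 × 1.14286 ≈ 822.86 mg.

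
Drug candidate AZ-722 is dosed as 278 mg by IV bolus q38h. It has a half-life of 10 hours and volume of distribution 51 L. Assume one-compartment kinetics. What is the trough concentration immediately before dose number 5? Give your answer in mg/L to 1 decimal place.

f = (1/2)^(τ/t½) = (1/2)^(38/10) ≈ 0.0718.
C₀ = D/Vd = 278/51 ≈ 5.451 mg/L.
Before the 5th dose, 4 doses have been given. Superposition: Cmin = C₀·(f + f² + … + f^4).
≈ 5.451 × (0.0718 + 0.0052 + 0.0004 + 0.0000) ≈ 5.451 × 0.0774 ≈ 0.422 mg/L.

0.4 mg/L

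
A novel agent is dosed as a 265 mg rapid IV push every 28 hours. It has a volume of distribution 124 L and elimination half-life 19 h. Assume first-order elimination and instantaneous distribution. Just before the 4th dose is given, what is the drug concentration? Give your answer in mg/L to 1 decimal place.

f = (1/2)^(τ/t½) = (1/2)^(28/19) ≈ 0.3601.
C₀ = D/Vd = 265/124 ≈ 2.137 mg/L.
Before the 4th dose, 3 doses have been given. Superposition: Cmin = C₀·(f + f² + … + f^3).
≈ 2.137 × (0.3601 + 0.1297 + 0.0467) ≈ 2.137 × 0.5365 ≈ 1.147 mg/L.

1.1 mg/L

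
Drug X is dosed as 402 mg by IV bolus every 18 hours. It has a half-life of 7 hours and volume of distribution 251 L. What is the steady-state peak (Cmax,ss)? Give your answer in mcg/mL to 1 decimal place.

k = ln2/t½ = ln2/7 ≈ 0.099021 h⁻¹; fraction remaining f = e^(−kτ) = e^(−0.099021×18) ≈ 0.1682.
At steady state, accumulation factor R = 1/(1 − e^(−kτ)) ≈ 1.2022.
Single-dose peak C₀ = D/Vd = 402/251 ≈ 1.602 mcg/mL.
Cmax,ss = C₀/(1 − f) ≈ 1.602/0.8318 ≈ 1.926 mcg/mL.

1.9 mcg/mL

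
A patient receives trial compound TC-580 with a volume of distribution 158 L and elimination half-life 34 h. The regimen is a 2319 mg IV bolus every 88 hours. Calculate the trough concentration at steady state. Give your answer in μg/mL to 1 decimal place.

k = ln2/t½ = ln2/34 ≈ 0.020387 h⁻¹; fraction remaining f = e^(−kτ) = e^(−0.020387×88) ≈ 0.1663.
Single-dose peak C₀ = D/Vd = 2319/158 ≈ 14.677 μg/mL.
Steady-state trough Cmin,ss = C₀·f/(1−f) ≈ 14.677 × 0.1663/0.8337 ≈ 2.928 μg/mL.

2.9 μg/mL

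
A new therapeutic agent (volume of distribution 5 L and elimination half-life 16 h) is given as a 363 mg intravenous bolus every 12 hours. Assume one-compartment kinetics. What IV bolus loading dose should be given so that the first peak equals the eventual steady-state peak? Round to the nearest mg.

f = (1/2)^(12/16) ≈ 0.594604; accumulation ratio R = 1/(1−f) ≈ 2.46672.
Loading dose to hit Cmax,ss on first dose: D_load = D_maint·R ≈ 363 × 2.46672 ≈ 895.42 mg.

895 mg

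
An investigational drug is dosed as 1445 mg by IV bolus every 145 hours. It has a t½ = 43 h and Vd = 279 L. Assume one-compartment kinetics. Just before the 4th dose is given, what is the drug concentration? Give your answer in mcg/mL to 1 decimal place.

0.6 mcg/mL

f = (1/2)^(τ/t½) = (1/2)^(145/43) ≈ 0.0966.
C₀ = D/Vd = 1445/279 ≈ 5.179 mcg/mL.
Before the 4th dose, 3 doses have been given. Superposition: Cmin = C₀·(f + f² + … + f^3).
≈ 5.179 × (0.0966 + 0.0093 + 0.0009) ≈ 5.179 × 0.1068 ≈ 0.553 mcg/mL.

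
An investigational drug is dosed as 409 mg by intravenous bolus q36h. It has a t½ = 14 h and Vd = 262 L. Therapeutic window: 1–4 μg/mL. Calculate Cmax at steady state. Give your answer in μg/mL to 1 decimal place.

Over one 36-h interval, 36/14 ≈ 2.5714 half-lives elapse, leaving f ≈ 0.1682 of each dose.
At steady state, accumulation factor R = 1/(1 − e^(−kτ)) ≈ 1.2022.
Each bolus raises the concentration by D/Vd = 409/262 ≈ 1.561 μg/mL.
Cmax,ss = C₀/(1 − f) ≈ 1.561/0.8318 ≈ 1.877 μg/mL.
Peak 1.9 μg/mL vs MTC 4 μg/mL: below toxic threshold.

1.9 μg/mL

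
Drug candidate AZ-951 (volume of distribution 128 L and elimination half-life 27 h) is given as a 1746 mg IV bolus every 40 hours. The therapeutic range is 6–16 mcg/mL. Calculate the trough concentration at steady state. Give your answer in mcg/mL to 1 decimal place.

7.6 mcg/mL

Over one 40-h interval, 40/27 ≈ 1.4815 half-lives elapse, leaving f ≈ 0.3581 of each dose.
Accumulation ratio R = 1/(1 − f) ≈ 1/0.6419 ≈ 1.5579.
Each bolus raises the concentration by D/Vd = 1746/128 ≈ 13.641 mcg/mL.
Cmax,ss = C₀/(1 − f) ≈ 13.641/0.6419 ≈ 21.251 mcg/mL.
One interval later, Cmin,ss = Cmax,ss·e^(−kτ) ≈ 21.251 × 0.3581 ≈ 7.610 mcg/mL.
Trough 7.6 mcg/mL vs MEC 6 mcg/mL: adequate.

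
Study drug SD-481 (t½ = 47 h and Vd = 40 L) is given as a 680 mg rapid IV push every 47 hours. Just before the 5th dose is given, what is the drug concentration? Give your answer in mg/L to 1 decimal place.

15.9 mg/L

f = (1/2)^(τ/t½) = (1/2)^(47/47) ≈ 0.5000.
C₀ = D/Vd = 680/40 ≈ 17.000 mg/L.
Before the 5th dose, 4 doses have been given. Superposition: Cmin = C₀·(f + f² + … + f^4).
≈ 17.000 × (0.5000 + 0.2500 + 0.1250 + 0.0625) ≈ 17.000 × 0.9375 ≈ 15.938 mg/L.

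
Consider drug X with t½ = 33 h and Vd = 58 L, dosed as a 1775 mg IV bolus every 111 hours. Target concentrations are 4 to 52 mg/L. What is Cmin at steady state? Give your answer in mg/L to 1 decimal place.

k = ln2/t½ = ln2/33 ≈ 0.021004 h⁻¹; fraction remaining f = e^(−kτ) = e^(−0.021004×111) ≈ 0.0972.
Each bolus raises the concentration by D/Vd = 1775/58 ≈ 30.603 mg/L.
Steady-state trough Cmin,ss = C₀·f/(1−f) ≈ 30.603 × 0.0972/0.9028 ≈ 3.295 mg/L.
Trough 3.3 mg/L vs MEC 4 mg/L: subtherapeutic.

3.3 mg/L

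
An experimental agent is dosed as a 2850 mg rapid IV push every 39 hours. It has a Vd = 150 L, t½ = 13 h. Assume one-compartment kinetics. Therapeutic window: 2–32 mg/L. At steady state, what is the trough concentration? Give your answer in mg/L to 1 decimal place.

2.7 mg/L

The dosing interval is 3 half-lives, so f = 2^(−3) = 0.125.
At steady state, R = 1/(1 − 0.125) = 8/7.
Single-dose peak C₀ = D/Vd = 2850/150 = 19 mg/L.
Steady-state peak Cmax,ss = C₀·R = 19 × 8/7 ≈ 21.714 mg/L.
Steady-state trough Cmin,ss = Cmax,ss·f ≈ 21.714 × 0.125 ≈ 2.714 mg/L.
Trough 2.7 mg/L vs MEC 2 mg/L: adequate.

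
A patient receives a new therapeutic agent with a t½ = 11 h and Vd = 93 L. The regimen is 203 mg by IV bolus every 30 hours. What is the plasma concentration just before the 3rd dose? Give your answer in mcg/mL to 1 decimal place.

0.4 mcg/mL

f = (1/2)^(τ/t½) = (1/2)^(30/11) ≈ 0.1510.
C₀ = D/Vd = 203/93 ≈ 2.183 mcg/mL.
Before the 3rd dose, 2 doses have been given. Superposition: Cmin = C₀·(f + f²).
≈ 2.183 × (0.1510 + 0.0228) ≈ 2.183 × 0.1738 ≈ 0.379 mcg/mL.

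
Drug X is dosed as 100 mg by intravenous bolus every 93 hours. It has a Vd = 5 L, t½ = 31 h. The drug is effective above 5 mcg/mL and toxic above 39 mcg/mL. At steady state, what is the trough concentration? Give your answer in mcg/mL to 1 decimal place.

2.9 mcg/mL

The dosing interval is 3 half-lives, so f = 2^(−3) = 0.125.
At steady state, R = 1/(1 − 0.125) = 8/7.
Single-dose peak C₀ = D/Vd = 100/5 = 20 mcg/mL.
Steady-state peak Cmax,ss = C₀·R = 20 × 8/7 ≈ 22.857 mcg/mL.
Steady-state trough Cmin,ss = Cmax,ss·f ≈ 22.857 × 0.125 ≈ 2.857 mcg/mL.
Trough 2.9 mcg/mL vs MEC 5 mcg/mL: subtherapeutic.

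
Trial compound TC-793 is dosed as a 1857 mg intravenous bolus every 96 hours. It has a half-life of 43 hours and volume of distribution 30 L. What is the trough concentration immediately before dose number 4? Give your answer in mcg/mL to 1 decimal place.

f = (1/2)^(τ/t½) = (1/2)^(96/43) ≈ 0.2128.
C₀ = D/Vd = 1857/30 ≈ 61.900 mcg/mL.
Before the 4th dose, 3 doses have been given. Superposition: Cmin = C₀·(f + f² + … + f^3).
≈ 61.900 × (0.2128 + 0.0453 + 0.0096) ≈ 61.900 × 0.2677 ≈ 16.571 mcg/mL.

16.6 mcg/mL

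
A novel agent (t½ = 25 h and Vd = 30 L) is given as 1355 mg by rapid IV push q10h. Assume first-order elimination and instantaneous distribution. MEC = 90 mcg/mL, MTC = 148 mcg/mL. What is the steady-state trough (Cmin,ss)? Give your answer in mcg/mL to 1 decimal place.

141.4 mcg/mL

Over one 10-h interval, 10/25 ≈ 0.4 half-lives elapse, leaving f ≈ 0.7579 of each dose.
At steady state, accumulation factor R = 1/(1 − e^(−kτ)) ≈ 4.1305.
Single-dose peak C₀ = D/Vd = 1355/30 ≈ 45.167 mcg/mL.
Cmax,ss = C₀/(1 − f) ≈ 45.167/0.2421 ≈ 186.563 mcg/mL.
Steady-state trough Cmin,ss = Cmax,ss·f ≈ 186.563 × 0.7579 ≈ 141.396 mcg/mL.
Trough 141.4 mcg/mL vs MEC 90 mcg/mL: adequate.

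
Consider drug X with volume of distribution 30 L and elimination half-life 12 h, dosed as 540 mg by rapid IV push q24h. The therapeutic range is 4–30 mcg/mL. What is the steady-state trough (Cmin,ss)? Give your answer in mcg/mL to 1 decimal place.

6.0 mcg/mL

The dosing interval is 2 half-lives, so f = 2^(−2) = 0.25.
Accumulation ratio R = 1/(1 − f) = 1/0.75 = 4/3.
Single-dose peak C₀ = D/Vd = 540/30 = 18 mcg/mL.
Steady-state peak Cmax,ss = C₀·R = 18 × 4/3 ≈ 24.000 mcg/mL.
Steady-state trough Cmin,ss = Cmax,ss·f ≈ 24.000 × 0.25 ≈ 6.000 mcg/mL.
Trough 6.0 mcg/mL vs MEC 4 mcg/mL: adequate.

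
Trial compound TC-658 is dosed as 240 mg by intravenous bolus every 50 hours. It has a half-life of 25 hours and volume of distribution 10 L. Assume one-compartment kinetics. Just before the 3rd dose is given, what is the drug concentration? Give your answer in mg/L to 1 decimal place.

7.5 mg/L

f = (1/2)^(τ/t½) = (1/2)^(50/25) ≈ 0.2500.
C₀ = D/Vd = 240/10 ≈ 24.000 mg/L.
Before the 3rd dose, 2 doses have been given. Superposition: Cmin = C₀·(f + f²).
≈ 24.000 × (0.2500 + 0.0625) ≈ 24.000 × 0.3125 ≈ 7.500 mg/L.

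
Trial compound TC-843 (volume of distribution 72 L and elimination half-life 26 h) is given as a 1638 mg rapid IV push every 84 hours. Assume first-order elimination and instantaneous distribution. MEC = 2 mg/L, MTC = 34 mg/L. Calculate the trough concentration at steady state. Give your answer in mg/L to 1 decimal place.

Over one 84-h interval, 84/26 ≈ 3.2308 half-lives elapse, leaving f ≈ 0.1065 of each dose.
At steady state, accumulation factor R = 1/(1 − e^(−kτ)) ≈ 1.1192.
Each bolus raises the concentration by D/Vd = 1638/72 ≈ 22.750 mg/L.
Steady-state peak Cmax,ss = C₀·R ≈ 22.750 × 1.1192 ≈ 25.462 mg/L.
Steady-state trough Cmin,ss = Cmax,ss·f ≈ 25.462 × 0.1065 ≈ 2.712 mg/L.
Trough 2.7 mg/L vs MEC 2 mg/L: adequate.

2.7 mg/L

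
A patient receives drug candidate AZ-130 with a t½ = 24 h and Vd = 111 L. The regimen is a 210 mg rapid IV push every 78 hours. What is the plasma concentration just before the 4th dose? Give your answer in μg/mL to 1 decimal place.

0.2 μg/mL

f = (1/2)^(τ/t½) = (1/2)^(78/24) ≈ 0.1051.
C₀ = D/Vd = 210/111 ≈ 1.892 μg/mL.
Before the 4th dose, 3 doses have been given. Superposition: Cmin = C₀·(f + f² + … + f^3).
≈ 1.892 × (0.1051 + 0.0110 + 0.0012) ≈ 1.892 × 0.1173 ≈ 0.222 μg/mL.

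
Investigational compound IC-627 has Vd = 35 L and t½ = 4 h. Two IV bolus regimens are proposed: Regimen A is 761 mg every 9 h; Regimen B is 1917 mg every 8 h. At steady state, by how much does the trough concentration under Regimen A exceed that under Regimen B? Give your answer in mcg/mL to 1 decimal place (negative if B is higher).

Regimen A: f = (1/2)^(9/4) ≈ 0.2102; Cmin,ss = (761/35)·f/(1−f) ≈ 5.787 mcg/mL.
Regimen B: f = (1/2)^(8/4) ≈ 0.2500; Cmin,ss = (1917/35)·f/(1−f) ≈ 18.257 mcg/mL.
Difference ≈ 5.787 − 18.257 ≈ -12.470 mcg/mL.

-12.5 mcg/mL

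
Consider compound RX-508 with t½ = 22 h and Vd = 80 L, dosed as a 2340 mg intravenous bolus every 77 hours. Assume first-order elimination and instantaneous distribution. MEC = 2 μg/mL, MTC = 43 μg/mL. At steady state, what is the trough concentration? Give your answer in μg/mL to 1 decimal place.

2.8 μg/mL

Over one 77-h interval, 77/22 ≈ 3.5 half-lives elapse, leaving f ≈ 0.0884 of each dose.
Single-dose peak C₀ = D/Vd = 2340/80 ≈ 29.250 μg/mL.
Steady-state trough Cmin,ss = C₀·f/(1−f) ≈ 29.250 × 0.0884/0.9116 ≈ 2.836 μg/mL.
Trough 2.8 μg/mL vs MEC 2 μg/mL: adequate.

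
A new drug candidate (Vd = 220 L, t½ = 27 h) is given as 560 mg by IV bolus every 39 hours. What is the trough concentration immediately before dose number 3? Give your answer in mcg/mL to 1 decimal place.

f = (1/2)^(τ/t½) = (1/2)^(39/27) ≈ 0.3674.
C₀ = D/Vd = 560/220 ≈ 2.545 mcg/mL.
Before the 3rd dose, 2 doses have been given. Superposition: Cmin = C₀·(f + f²).
≈ 2.545 × (0.3674 + 0.1350) ≈ 2.545 × 0.5024 ≈ 1.279 mcg/mL.

1.3 mcg/mL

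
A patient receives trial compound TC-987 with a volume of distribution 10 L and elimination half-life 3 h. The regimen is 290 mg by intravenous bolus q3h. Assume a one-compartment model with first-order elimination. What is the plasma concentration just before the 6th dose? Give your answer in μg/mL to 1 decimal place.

f = (1/2)^(τ/t½) = (1/2)^(3/3) ≈ 0.5000.
C₀ = D/Vd = 290/10 ≈ 29.000 μg/mL.
Before the 6th dose, 5 doses have been given. Superposition: Cmin = C₀·(f + f² + … + f^5).
≈ 29.000 × (0.5000 + 0.2500 + 0.1250 + 0.0625 + 0.0313) ≈ 29.000 × 0.9688 ≈ 28.095 μg/mL.

28.1 μg/mL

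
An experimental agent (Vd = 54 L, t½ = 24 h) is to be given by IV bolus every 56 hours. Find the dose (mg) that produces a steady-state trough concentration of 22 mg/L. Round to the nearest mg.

4799 mg

τ/t½ = 56/24 ≈ 2.3333, so f = (1/2)^(56/24) ≈ 0.198425.
Cmin,ss = (D/Vd)·f/(1−f), so D = Cmin,ss·Vd·(1−f)/f.
D = 22 × 54 × (1−f)/f ≈ 22 × 54 × 4.03969 ≈ 4799.15 mg.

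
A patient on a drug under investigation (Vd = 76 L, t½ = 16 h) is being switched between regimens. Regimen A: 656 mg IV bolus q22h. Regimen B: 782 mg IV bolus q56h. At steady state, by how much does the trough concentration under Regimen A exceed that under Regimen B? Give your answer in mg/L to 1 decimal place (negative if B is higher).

Regimen A: f = (1/2)^(22/16) ≈ 0.3856; Cmin,ss = (656/76)·f/(1−f) ≈ 5.417 mg/L.
Regimen B: f = (1/2)^(56/16) ≈ 0.0884; Cmin,ss = (782/76)·f/(1−f) ≈ 0.998 mg/L.
Difference ≈ 5.417 − 0.998 ≈ 4.419 mg/L.

4.4 mg/L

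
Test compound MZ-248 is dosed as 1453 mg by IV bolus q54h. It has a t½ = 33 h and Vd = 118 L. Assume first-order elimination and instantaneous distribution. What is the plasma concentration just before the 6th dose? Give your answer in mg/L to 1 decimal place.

f = (1/2)^(τ/t½) = (1/2)^(54/33) ≈ 0.3217.
C₀ = D/Vd = 1453/118 ≈ 12.314 mg/L.
Before the 6th dose, 5 doses have been given. Superposition: Cmin = C₀·(f + f² + … + f^5).
≈ 12.314 × (0.3217 + 0.1035 + 0.0333 + 0.0107 + 0.0034) ≈ 12.314 × 0.4726 ≈ 5.820 mg/L.

5.8 mg/L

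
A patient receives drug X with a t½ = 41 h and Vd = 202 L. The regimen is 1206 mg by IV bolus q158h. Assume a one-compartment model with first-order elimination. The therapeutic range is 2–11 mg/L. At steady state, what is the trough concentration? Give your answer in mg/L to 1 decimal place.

τ/t½ = 158/41 ≈ 3.8537, so fraction remaining f = (1/2)^(158/41) ≈ 0.0692.
At steady state, accumulation factor R = 1/(1 − e^(−kτ)) ≈ 1.0743.
Single-dose peak C₀ = D/Vd = 1206/202 ≈ 5.970 mg/L.
Cmax,ss = C₀/(1 − f) ≈ 5.970/0.9308 ≈ 6.414 mg/L.
Steady-state trough Cmin,ss = Cmax,ss·f ≈ 6.414 × 0.0692 ≈ 0.444 mg/L.
Trough 0.4 mg/L vs MEC 2 mg/L: subtherapeutic.

0.4 mg/L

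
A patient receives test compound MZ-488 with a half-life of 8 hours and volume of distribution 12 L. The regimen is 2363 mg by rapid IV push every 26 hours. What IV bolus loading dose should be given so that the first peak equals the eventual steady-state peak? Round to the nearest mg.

2641 mg

f = (1/2)^(26/8) ≈ 0.105112; accumulation ratio R = 1/(1−f) ≈ 1.11746.
Loading dose to hit Cmax,ss on first dose: D_load = D_maint·R ≈ 2363 × 1.11746 ≈ 2640.56 mg.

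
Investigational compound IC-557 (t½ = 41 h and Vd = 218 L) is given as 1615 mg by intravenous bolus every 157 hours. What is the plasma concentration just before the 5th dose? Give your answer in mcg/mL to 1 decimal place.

f = (1/2)^(τ/t½) = (1/2)^(157/41) ≈ 0.0704.
C₀ = D/Vd = 1615/218 ≈ 7.408 mcg/mL.
Before the 5th dose, 4 doses have been given. Superposition: Cmin = C₀·(f + f² + … + f^4).
≈ 7.408 × (0.0704 + 0.0050 + 0.0003 + 0.0000) ≈ 7.408 × 0.0757 ≈ 0.561 mcg/mL.

0.6 mcg/mL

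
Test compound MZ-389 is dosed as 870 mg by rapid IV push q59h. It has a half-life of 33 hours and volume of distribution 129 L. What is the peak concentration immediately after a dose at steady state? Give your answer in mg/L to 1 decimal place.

τ/t½ = 59/33 ≈ 1.7879, so fraction remaining f = (1/2)^(59/33) ≈ 0.2896.
Accumulation ratio R = 1/(1 − f) ≈ 1/0.7104 ≈ 1.4077.
Single-dose peak C₀ = D/Vd = 870/129 ≈ 6.744 mg/L.
Cmax,ss = C₀/(1 − f) ≈ 6.744/0.7104 ≈ 9.493 mg/L.

9.5 mg/L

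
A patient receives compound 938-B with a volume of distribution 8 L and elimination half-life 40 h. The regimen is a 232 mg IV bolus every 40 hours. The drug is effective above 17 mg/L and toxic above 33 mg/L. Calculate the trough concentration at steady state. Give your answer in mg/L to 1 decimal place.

29.0 mg/L

The dosing interval is 1 half-life, so f = 2^(−1) = 0.5.
Accumulation ratio R = 1/(1 − f) = 1/0.5 = 2/1.
Single-dose peak C₀ = D/Vd = 232/8 = 29 mg/L.
Steady-state peak Cmax,ss = C₀·R = 29 × 2/1 ≈ 58.000 mg/L.
Steady-state trough Cmin,ss = Cmax,ss·f ≈ 58.000 × 0.5 ≈ 29.000 mg/L.
Trough 29.0 mg/L vs MEC 17 mg/L: adequate.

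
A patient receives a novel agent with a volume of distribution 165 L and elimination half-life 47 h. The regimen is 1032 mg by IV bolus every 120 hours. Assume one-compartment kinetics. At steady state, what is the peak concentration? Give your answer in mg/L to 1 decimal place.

τ/t½ = 120/47 ≈ 2.5532, so fraction remaining f = (1/2)^(120/47) ≈ 0.1704.
At steady state, accumulation factor R = 1/(1 − e^(−kτ)) ≈ 1.2054.
Each bolus raises the concentration by D/Vd = 1032/165 ≈ 6.255 mg/L.
Cmax,ss = C₀/(1 − f) ≈ 6.255/0.8296 ≈ 7.540 mg/L.

7.5 mg/L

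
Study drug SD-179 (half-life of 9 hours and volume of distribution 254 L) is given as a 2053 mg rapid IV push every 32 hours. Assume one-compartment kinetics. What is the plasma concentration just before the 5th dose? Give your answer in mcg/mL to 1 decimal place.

f = (1/2)^(τ/t½) = (1/2)^(32/9) ≈ 0.0850.
C₀ = D/Vd = 2053/254 ≈ 8.083 mcg/mL.
Before the 5th dose, 4 doses have been given. Superposition: Cmin = C₀·(f + f² + … + f^4).
≈ 8.083 × (0.0850 + 0.0072 + 0.0006 + 0.0001) ≈ 8.083 × 0.0929 ≈ 0.751 mcg/mL.

0.8 mcg/mL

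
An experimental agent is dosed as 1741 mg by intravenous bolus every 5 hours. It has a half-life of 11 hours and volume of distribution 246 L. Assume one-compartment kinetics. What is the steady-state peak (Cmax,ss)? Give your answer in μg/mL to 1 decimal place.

26.2 μg/mL

Over one 5-h interval, 5/11 ≈ 0.45455 half-lives elapse, leaving f ≈ 0.7297 of each dose.
At steady state, accumulation factor R = 1/(1 − e^(−kτ)) ≈ 3.6996.
Each bolus raises the concentration by D/Vd = 1741/246 ≈ 7.077 μg/mL.
Steady-state peak Cmax,ss = C₀·R ≈ 7.077 × 3.6996 ≈ 26.182 μg/mL.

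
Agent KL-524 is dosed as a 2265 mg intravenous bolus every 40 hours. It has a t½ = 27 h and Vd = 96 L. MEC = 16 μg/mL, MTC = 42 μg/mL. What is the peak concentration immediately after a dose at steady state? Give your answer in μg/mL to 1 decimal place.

τ/t½ = 40/27 ≈ 1.4815, so fraction remaining f = (1/2)^(40/27) ≈ 0.3581.
At steady state, accumulation factor R = 1/(1 − e^(−kτ)) ≈ 1.5579.
Single-dose peak C₀ = D/Vd = 2265/96 ≈ 23.594 μg/mL.
Steady-state peak Cmax,ss = C₀·R ≈ 23.594 × 1.5579 ≈ 36.757 μg/mL.
Peak 36.8 μg/mL vs MTC 42 μg/mL: below toxic threshold.

36.8 μg/mL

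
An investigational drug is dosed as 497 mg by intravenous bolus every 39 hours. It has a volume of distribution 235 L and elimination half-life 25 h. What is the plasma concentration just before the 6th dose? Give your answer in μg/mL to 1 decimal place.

1.1 μg/mL

f = (1/2)^(τ/t½) = (1/2)^(39/25) ≈ 0.3392.
C₀ = D/Vd = 497/235 ≈ 2.115 μg/mL.
Before the 6th dose, 5 doses have been given. Superposition: Cmin = C₀·(f + f² + … + f^5).
≈ 2.115 × (0.3392 + 0.1151 + 0.0390 + 0.0132 + 0.0045) ≈ 2.115 × 0.5110 ≈ 1.081 μg/mL.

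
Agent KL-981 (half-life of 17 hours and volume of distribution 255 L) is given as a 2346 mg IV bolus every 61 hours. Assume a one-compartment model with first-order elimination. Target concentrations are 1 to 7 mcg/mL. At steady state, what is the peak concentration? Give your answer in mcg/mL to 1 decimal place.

Over one 61-h interval, 61/17 ≈ 3.5882 half-lives elapse, leaving f ≈ 0.0831 of each dose.
At steady state, accumulation factor R = 1/(1 − e^(−kτ)) ≈ 1.0906.
Single-dose peak C₀ = D/Vd = 2346/255 ≈ 9.200 mcg/mL.
Cmax,ss = C₀/(1 − f) ≈ 9.200/0.9169 ≈ 10.034 mcg/mL.
Peak 10.0 mcg/mL vs MTC 7 mcg/mL: exceeds toxic threshold.

10.0 mcg/mL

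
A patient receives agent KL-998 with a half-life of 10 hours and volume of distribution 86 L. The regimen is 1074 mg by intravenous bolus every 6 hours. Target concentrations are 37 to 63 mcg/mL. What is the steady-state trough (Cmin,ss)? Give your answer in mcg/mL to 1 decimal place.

24.2 mcg/mL

k = ln2/t½ = ln2/10 ≈ 0.069315 h⁻¹; fraction remaining f = e^(−kτ) = e^(−0.069315×6) ≈ 0.6598.
Accumulation ratio R = 1/(1 − f) ≈ 1/0.3402 ≈ 2.9394.
Single-dose peak C₀ = D/Vd = 1074/86 ≈ 12.488 mcg/mL.
Steady-state peak Cmax,ss = C₀·R ≈ 12.488 × 2.9394 ≈ 36.707 mcg/mL.
Steady-state trough Cmin,ss = Cmax,ss·f ≈ 36.707 × 0.6598 ≈ 24.219 mcg/mL.
Trough 24.2 mcg/mL vs MEC 37 mcg/mL: subtherapeutic.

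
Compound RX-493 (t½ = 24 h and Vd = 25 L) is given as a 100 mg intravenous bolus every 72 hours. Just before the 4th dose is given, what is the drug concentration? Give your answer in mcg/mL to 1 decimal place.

0.6 mcg/mL

f = (1/2)^(τ/t½) = (1/2)^(72/24) ≈ 0.1250.
C₀ = D/Vd = 100/25 ≈ 4.000 mcg/mL.
Before the 4th dose, 3 doses have been given. Superposition: Cmin = C₀·(f + f² + … + f^3).
≈ 4.000 × (0.1250 + 0.0156 + 0.0020) ≈ 4.000 × 0.1426 ≈ 0.570 mcg/mL.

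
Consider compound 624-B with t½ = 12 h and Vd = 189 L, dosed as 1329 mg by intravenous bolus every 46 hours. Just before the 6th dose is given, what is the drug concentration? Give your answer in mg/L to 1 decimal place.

0.5 mg/L

f = (1/2)^(τ/t½) = (1/2)^(46/12) ≈ 0.0702.
C₀ = D/Vd = 1329/189 ≈ 7.032 mg/L.
Before the 6th dose, 5 doses have been given. Superposition: Cmin = C₀·(f + f² + … + f^5).
≈ 7.032 × (0.0702 + 0.0049 + 0.0003 + 0.0000 + 0.0000) ≈ 7.032 × 0.0754 ≈ 0.530 mg/L.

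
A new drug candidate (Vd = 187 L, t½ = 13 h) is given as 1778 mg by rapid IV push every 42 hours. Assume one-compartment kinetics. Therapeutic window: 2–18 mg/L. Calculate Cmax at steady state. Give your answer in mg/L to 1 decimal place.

τ/t½ = 42/13 ≈ 3.2308, so fraction remaining f = (1/2)^(42/13) ≈ 0.1065.
At steady state, accumulation factor R = 1/(1 − e^(−kτ)) ≈ 1.1192.
Single-dose peak C₀ = D/Vd = 1778/187 ≈ 9.508 mg/L.
Cmax,ss = C₀/(1 − f) ≈ 9.508/0.8935 ≈ 10.641 mg/L.
Peak 10.6 mg/L vs MTC 18 mg/L: below toxic threshold.

10.6 mg/L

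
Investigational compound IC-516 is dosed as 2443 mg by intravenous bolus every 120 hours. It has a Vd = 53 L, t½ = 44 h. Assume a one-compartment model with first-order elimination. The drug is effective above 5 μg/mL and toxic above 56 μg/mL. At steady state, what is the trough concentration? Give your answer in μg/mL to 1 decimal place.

k = ln2/t½ = ln2/44 ≈ 0.015753 h⁻¹; fraction remaining f = e^(−kτ) = e^(−0.015753×120) ≈ 0.1510.
At steady state, accumulation factor R = 1/(1 − e^(−kτ)) ≈ 1.1779.
Each bolus raises the concentration by D/Vd = 2443/53 ≈ 46.094 μg/mL.
Cmax,ss = C₀/(1 − f) ≈ 46.094/0.8490 ≈ 54.292 μg/mL.
Steady-state trough Cmin,ss = Cmax,ss·f ≈ 54.292 × 0.1510 ≈ 8.198 μg/mL.
Trough 8.2 μg/mL vs MEC 5 μg/mL: adequate.

8.2 μg/mL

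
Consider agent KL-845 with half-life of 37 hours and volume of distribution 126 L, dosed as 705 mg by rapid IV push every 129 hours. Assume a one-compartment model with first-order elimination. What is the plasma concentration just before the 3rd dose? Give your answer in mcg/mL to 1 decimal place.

f = (1/2)^(τ/t½) = (1/2)^(129/37) ≈ 0.0892.
C₀ = D/Vd = 705/126 ≈ 5.595 mcg/mL.
Before the 3rd dose, 2 doses have been given. Superposition: Cmin = C₀·(f + f²).
≈ 5.595 × (0.0892 + 0.0080) ≈ 5.595 × 0.0972 ≈ 0.544 mcg/mL.

0.5 mcg/mL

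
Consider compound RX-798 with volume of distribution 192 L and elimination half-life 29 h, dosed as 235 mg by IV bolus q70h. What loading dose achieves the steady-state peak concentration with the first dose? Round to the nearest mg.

f = (1/2)^(70/29) ≈ 0.187662; accumulation ratio R = 1/(1−f) ≈ 1.23101.
Loading dose to hit Cmax,ss on first dose: D_load = D_maint·R ≈ 235 × 1.23101 ≈ 289.29 mg.

289 mg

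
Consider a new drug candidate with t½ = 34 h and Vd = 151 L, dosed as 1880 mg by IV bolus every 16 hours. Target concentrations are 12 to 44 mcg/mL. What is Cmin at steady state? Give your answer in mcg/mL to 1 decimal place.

k = ln2/t½ = ln2/34 ≈ 0.020387 h⁻¹; fraction remaining f = e^(−kτ) = e^(−0.020387×16) ≈ 0.7217.
Accumulation ratio R = 1/(1 − f) ≈ 1/0.2783 ≈ 3.5932.
Single-dose peak C₀ = D/Vd = 1880/151 ≈ 12.450 mcg/mL.
Steady-state peak Cmax,ss = C₀·R ≈ 12.450 × 3.5932 ≈ 44.735 mcg/mL.
One interval later, Cmin,ss = Cmax,ss·e^(−kτ) ≈ 44.735 × 0.7217 ≈ 32.285 mcg/mL.
Trough 32.3 mcg/mL vs MEC 12 mcg/mL: adequate.

32.3 mcg/mL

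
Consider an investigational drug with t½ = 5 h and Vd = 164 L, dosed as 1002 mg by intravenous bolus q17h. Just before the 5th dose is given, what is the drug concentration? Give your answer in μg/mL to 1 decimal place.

f = (1/2)^(τ/t½) = (1/2)^(17/5) ≈ 0.0947.
C₀ = D/Vd = 1002/164 ≈ 6.110 μg/mL.
Before the 5th dose, 4 doses have been given. Superposition: Cmin = C₀·(f + f² + … + f^4).
≈ 6.110 × (0.0947 + 0.0090 + 0.0008 + 0.0001) ≈ 6.110 × 0.1046 ≈ 0.639 μg/mL.

0.6 μg/mL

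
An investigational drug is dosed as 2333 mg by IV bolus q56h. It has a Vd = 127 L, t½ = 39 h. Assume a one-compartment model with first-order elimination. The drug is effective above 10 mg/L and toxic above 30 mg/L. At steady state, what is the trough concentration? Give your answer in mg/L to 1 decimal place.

Over one 56-h interval, 56/39 ≈ 1.4359 half-lives elapse, leaving f ≈ 0.3696 of each dose.
At steady state, accumulation factor R = 1/(1 − e^(−kτ)) ≈ 1.5863.
Single-dose peak C₀ = D/Vd = 2333/127 ≈ 18.370 mg/L.
Steady-state peak Cmax,ss = C₀·R ≈ 18.370 × 1.5863 ≈ 29.140 mg/L.
Steady-state trough Cmin,ss = Cmax,ss·f ≈ 29.140 × 0.3696 ≈ 10.770 mg/L.
Trough 10.8 mg/L vs MEC 10 mg/L: adequate.

10.8 mg/L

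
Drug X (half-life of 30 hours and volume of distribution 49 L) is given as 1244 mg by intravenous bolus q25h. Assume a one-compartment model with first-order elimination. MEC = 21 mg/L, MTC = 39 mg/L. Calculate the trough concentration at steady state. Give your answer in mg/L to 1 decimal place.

Over one 25-h interval, 25/30 ≈ 0.83333 half-lives elapse, leaving f ≈ 0.5612 of each dose.
Each bolus raises the concentration by D/Vd = 1244/49 ≈ 25.388 mg/L.
Steady-state trough Cmin,ss = C₀·f/(1−f) ≈ 25.388 × 0.5612/0.4388 ≈ 32.470 mg/L.
Trough 32.5 mg/L vs MEC 21 mg/L: adequate.

32.5 mg/L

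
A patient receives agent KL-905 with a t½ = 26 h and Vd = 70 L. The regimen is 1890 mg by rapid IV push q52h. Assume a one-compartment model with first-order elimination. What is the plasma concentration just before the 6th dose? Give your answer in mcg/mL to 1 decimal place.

f = (1/2)^(τ/t½) = (1/2)^(52/26) ≈ 0.2500.
C₀ = D/Vd = 1890/70 ≈ 27.000 mcg/mL.
Before the 6th dose, 5 doses have been given. Superposition: Cmin = C₀·(f + f² + … + f^5).
≈ 27.000 × (0.2500 + 0.0625 + 0.0156 + 0.0039 + 0.0010) ≈ 27.000 × 0.3330 ≈ 8.991 mcg/mL.

9.0 mcg/mL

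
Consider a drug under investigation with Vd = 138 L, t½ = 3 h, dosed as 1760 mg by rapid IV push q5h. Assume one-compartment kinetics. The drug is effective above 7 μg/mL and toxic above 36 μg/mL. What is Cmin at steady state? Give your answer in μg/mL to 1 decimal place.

5.9 μg/mL

k = ln2/t½ = ln2/3 ≈ 0.231049 h⁻¹; fraction remaining f = e^(−kτ) = e^(−0.231049×5) ≈ 0.3150.
Accumulation ratio R = 1/(1 − f) ≈ 1/0.6850 ≈ 1.4599.
Single-dose peak C₀ = D/Vd = 1760/138 ≈ 12.754 μg/mL.
Cmax,ss = C₀/(1 − f) ≈ 12.754/0.6850 ≈ 18.619 μg/mL.
Steady-state trough Cmin,ss = Cmax,ss·f ≈ 18.619 × 0.3150 ≈ 5.865 μg/mL.
Trough 5.9 μg/mL vs MEC 7 μg/mL: subtherapeutic.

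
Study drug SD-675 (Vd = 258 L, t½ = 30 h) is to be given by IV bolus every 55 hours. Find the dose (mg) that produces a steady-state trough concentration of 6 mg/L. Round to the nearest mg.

τ/t½ = 55/30 ≈ 1.8333, so f = (1/2)^(55/30) ≈ 0.280616.
Cmin,ss = (D/Vd)·f/(1−f), so D = Cmin,ss·Vd·(1−f)/f.
D = 6 × 258 × (1−f)/f ≈ 6 × 258 × 2.56359 ≈ 3968.44 mg.

3968 mg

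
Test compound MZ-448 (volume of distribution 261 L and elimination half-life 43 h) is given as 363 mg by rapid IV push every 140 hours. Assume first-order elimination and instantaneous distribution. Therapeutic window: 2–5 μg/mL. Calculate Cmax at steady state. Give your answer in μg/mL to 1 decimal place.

1.6 μg/mL

k = ln2/t½ = ln2/43 ≈ 0.016120 h⁻¹; fraction remaining f = e^(−kτ) = e^(−0.016120×140) ≈ 0.1047.
At steady state, accumulation factor R = 1/(1 − e^(−kτ)) ≈ 1.1169.
Each bolus raises the concentration by D/Vd = 363/261 ≈ 1.391 μg/mL.
Steady-state peak Cmax,ss = C₀·R ≈ 1.391 × 1.1169 ≈ 1.554 μg/mL.
Peak 1.6 μg/mL vs MTC 5 μg/mL: below toxic threshold.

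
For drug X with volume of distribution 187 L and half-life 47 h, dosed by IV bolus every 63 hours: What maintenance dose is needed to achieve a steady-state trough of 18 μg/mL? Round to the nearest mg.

5158 mg

τ/t½ = 63/47 ≈ 1.3404, so f = (1/2)^(63/47) ≈ 0.394904.
Cmin,ss = (D/Vd)·f/(1−f), so D = Cmin,ss·Vd·(1−f)/f.
D = 18 × 187 × (1−f)/f ≈ 18 × 187 × 1.53226 ≈ 5157.59 mg.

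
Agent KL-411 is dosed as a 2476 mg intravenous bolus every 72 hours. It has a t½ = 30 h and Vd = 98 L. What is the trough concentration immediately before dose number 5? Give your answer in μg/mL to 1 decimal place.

5.9 μg/mL

f = (1/2)^(τ/t½) = (1/2)^(72/30) ≈ 0.1895.
C₀ = D/Vd = 2476/98 ≈ 25.265 μg/mL.
Before the 5th dose, 4 doses have been given. Superposition: Cmin = C₀·(f + f² + … + f^4).
≈ 25.265 × (0.1895 + 0.0359 + 0.0068 + 0.0013) ≈ 25.265 × 0.2335 ≈ 5.899 μg/mL.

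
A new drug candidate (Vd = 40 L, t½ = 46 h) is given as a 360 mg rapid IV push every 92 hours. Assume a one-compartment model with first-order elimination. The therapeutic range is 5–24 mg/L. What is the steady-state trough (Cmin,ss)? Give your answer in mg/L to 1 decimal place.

τ = 92 h = 2 half-lives, so f = (1/2)^2 = 0.25.
At steady state, R = 1/(1 − 0.25) = 4/3.
Single-dose peak C₀ = D/Vd = 360/40 = 9 mg/L.
Steady-state peak Cmax,ss = C₀·R = 9 × 4/3 ≈ 12.000 mg/L.
Steady-state trough Cmin,ss = Cmax,ss·f ≈ 12.000 × 0.25 ≈ 3.000 mg/L.
Trough 3.0 mg/L vs MEC 5 mg/L: subtherapeutic.

3.0 mg/L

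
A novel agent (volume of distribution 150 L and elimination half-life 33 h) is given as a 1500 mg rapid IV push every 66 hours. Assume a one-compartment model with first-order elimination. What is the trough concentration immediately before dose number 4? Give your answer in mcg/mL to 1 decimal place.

f = (1/2)^(τ/t½) = (1/2)^(66/33) ≈ 0.2500.
C₀ = D/Vd = 1500/150 ≈ 10.000 mcg/mL.
Before the 4th dose, 3 doses have been given. Superposition: Cmin = C₀·(f + f² + … + f^3).
≈ 10.000 × (0.2500 + 0.0625 + 0.0156) ≈ 10.000 × 0.3281 ≈ 3.281 mcg/mL.

3.3 mcg/mL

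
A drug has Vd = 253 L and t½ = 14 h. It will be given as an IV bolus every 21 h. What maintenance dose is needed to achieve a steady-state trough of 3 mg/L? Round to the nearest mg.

τ/t½ = 21/14 ≈ 1.5, so f = (1/2)^(21/14) ≈ 0.353553.
Cmin,ss = (D/Vd)·f/(1−f), so D = Cmin,ss·Vd·(1−f)/f.
D = 3 × 253 × (1−f)/f ≈ 3 × 253 × 1.82843 ≈ 1387.78 mg.

1388 mg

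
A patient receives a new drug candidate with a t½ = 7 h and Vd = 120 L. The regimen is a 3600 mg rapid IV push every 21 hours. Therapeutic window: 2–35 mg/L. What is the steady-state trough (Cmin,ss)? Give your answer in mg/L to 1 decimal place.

The dosing interval is 3 half-lives, so f = 2^(−3) = 0.125.
Accumulation ratio R = 1/(1 − f) = 1/0.875 = 8/7.
Single-dose peak C₀ = D/Vd = 3600/120 = 30 mg/L.
Steady-state peak Cmax,ss = C₀·R = 30 × 8/7 ≈ 34.286 mg/L.
Steady-state trough Cmin,ss = Cmax,ss·f ≈ 34.286 × 0.125 ≈ 4.286 mg/L.
Trough 4.3 mg/L vs MEC 2 mg/L: adequate.

4.3 mg/L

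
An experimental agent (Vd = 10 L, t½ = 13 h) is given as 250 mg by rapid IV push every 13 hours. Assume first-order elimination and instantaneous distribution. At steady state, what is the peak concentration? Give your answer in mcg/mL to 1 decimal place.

50.0 mcg/mL

τ = 13 h = 1 half-life, so f = (1/2)^1 = 0.5.
Accumulation ratio R = 1/(1 − f) = 1/0.5 = 2/1.
Single-dose peak C₀ = D/Vd = 250/10 = 25 mcg/mL.
Steady-state peak Cmax,ss = C₀·R = 25 × 2/1 ≈ 50.000 mcg/mL.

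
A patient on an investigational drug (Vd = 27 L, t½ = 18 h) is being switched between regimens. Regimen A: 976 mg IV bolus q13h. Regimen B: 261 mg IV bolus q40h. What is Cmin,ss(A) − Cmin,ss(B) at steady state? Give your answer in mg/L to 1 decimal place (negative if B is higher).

53.0 mg/L

Regimen A: f = (1/2)^(13/18) ≈ 0.6062; Cmin,ss = (976/27)·f/(1−f) ≈ 55.645 mg/L.
Regimen B: f = (1/2)^(40/18) ≈ 0.2143; Cmin,ss = (261/27)·f/(1−f) ≈ 2.637 mg/L.
Difference ≈ 55.645 − 2.637 ≈ 53.008 mg/L.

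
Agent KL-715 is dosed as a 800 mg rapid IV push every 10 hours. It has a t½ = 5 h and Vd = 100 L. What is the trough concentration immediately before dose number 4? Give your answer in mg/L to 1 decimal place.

f = (1/2)^(τ/t½) = (1/2)^(10/5) ≈ 0.2500.
C₀ = D/Vd = 800/100 ≈ 8.000 mg/L.
Before the 4th dose, 3 doses have been given. Superposition: Cmin = C₀·(f + f² + … + f^3).
≈ 8.000 × (0.2500 + 0.0625 + 0.0156) ≈ 8.000 × 0.3281 ≈ 2.625 mg/L.

2.6 mg/L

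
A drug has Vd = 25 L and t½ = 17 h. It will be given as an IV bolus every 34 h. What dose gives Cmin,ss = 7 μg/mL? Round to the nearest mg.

525 mg

τ/t½ = 34/17 ≈ 2, so f = (1/2)^(34/17) ≈ 0.250000.
Cmin,ss = (D/Vd)·f/(1−f), so D = Cmin,ss·Vd·(1−f)/f.
D = 7 × 25 × (1−f)/f ≈ 7 × 25 × 3.00000 ≈ 525.00 mg.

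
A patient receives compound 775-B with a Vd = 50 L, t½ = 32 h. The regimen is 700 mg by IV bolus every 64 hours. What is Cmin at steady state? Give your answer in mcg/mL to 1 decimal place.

τ = 64 h = 2 half-lives, so f = (1/2)^2 = 0.25.
At steady state, R = 1/(1 − 0.25) = 4/3.
Single-dose peak C₀ = D/Vd = 700/50 = 14 mcg/mL.
Steady-state peak Cmax,ss = C₀·R = 14 × 4/3 ≈ 18.667 mcg/mL.
Steady-state trough Cmin,ss = Cmax,ss·f ≈ 18.667 × 0.25 ≈ 4.667 mcg/mL.

4.7 mcg/mL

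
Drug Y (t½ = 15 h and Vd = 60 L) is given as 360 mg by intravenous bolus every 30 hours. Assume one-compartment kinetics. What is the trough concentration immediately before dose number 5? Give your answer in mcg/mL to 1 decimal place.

f = (1/2)^(τ/t½) = (1/2)^(30/15) ≈ 0.2500.
C₀ = D/Vd = 360/60 ≈ 6.000 mcg/mL.
Before the 5th dose, 4 doses have been given. Superposition: Cmin = C₀·(f + f² + … + f^4).
≈ 6.000 × (0.2500 + 0.0625 + 0.0156 + 0.0039) ≈ 6.000 × 0.3320 ≈ 1.992 mcg/mL.

2.0 mcg/mL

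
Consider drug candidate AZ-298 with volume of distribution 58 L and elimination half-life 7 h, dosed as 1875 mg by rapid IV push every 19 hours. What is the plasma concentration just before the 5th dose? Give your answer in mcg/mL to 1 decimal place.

5.8 mcg/mL

f = (1/2)^(τ/t½) = (1/2)^(19/7) ≈ 0.1524.
C₀ = D/Vd = 1875/58 ≈ 32.328 mcg/mL.
Before the 5th dose, 4 doses have been given. Superposition: Cmin = C₀·(f + f² + … + f^4).
≈ 32.328 × (0.1524 + 0.0232 + 0.0035 + 0.0005) ≈ 32.328 × 0.1796 ≈ 5.806 mcg/mL.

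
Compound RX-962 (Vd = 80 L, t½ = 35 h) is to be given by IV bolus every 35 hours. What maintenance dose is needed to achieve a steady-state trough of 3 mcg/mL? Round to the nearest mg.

240 mg

τ/t½ = 35/35 ≈ 1, so f = (1/2)^(35/35) ≈ 0.500000.
Cmin,ss = (D/Vd)·f/(1−f), so D = Cmin,ss·Vd·(1−f)/f.
D = 3 × 80 × (1−f)/f ≈ 3 × 80 × 1.00000 ≈ 240.00 mg.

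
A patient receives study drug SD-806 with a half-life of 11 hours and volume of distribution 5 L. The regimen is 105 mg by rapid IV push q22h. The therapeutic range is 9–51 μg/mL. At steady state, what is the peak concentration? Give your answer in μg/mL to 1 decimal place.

28.0 μg/mL

τ = 22 h = 2 half-lives, so f = (1/2)^2 = 0.25.
At steady state, R = 1/(1 − 0.25) = 4/3.
Single-dose peak C₀ = D/Vd = 105/5 = 21 μg/mL.
Steady-state peak Cmax,ss = C₀·R = 21 × 4/3 ≈ 28.000 μg/mL.
Peak 28.0 μg/mL vs MTC 51 μg/mL: below toxic threshold.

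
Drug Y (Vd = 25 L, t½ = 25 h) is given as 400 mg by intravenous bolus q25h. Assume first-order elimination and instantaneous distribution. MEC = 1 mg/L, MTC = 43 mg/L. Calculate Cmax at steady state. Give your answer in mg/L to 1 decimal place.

τ = 25 h = 1 half-life, so f = (1/2)^1 = 0.5.
Accumulation ratio R = 1/(1 − f) = 1/0.5 = 2/1.
Single-dose peak C₀ = D/Vd = 400/25 = 16 mg/L.
Steady-state peak Cmax,ss = C₀·R = 16 × 2/1 ≈ 32.000 mg/L.
Peak 32.0 mg/L vs MTC 43 mg/L: below toxic threshold.

32.0 mg/L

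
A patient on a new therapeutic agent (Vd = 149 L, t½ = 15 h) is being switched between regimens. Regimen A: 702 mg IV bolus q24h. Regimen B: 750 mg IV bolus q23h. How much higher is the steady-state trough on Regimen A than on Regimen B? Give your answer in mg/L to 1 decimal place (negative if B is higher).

Regimen A: f = (1/2)^(24/15) ≈ 0.3299; Cmin,ss = (702/149)·f/(1−f) ≈ 2.319 mg/L.
Regimen B: f = (1/2)^(23/15) ≈ 0.3455; Cmin,ss = (750/149)·f/(1−f) ≈ 2.657 mg/L.
Difference ≈ 2.319 − 2.657 ≈ -0.338 mg/L.

-0.3 mg/L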